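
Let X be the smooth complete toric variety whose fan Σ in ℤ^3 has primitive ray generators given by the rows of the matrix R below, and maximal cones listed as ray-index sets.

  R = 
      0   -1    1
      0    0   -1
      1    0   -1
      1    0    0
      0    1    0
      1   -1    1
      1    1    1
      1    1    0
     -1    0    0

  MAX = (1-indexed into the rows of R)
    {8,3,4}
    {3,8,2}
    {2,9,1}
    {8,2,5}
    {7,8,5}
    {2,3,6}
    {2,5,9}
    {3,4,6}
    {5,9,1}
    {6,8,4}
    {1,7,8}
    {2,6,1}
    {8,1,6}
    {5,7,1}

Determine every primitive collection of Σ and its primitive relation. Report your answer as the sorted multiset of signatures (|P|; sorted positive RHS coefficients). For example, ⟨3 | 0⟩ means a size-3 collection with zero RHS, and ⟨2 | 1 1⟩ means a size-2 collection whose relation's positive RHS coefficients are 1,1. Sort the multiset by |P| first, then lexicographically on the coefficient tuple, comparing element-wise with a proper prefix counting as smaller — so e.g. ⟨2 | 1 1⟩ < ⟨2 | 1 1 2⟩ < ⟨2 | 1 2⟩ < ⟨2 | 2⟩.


Minimal non-faces — 20 found among 9 rays, 14 max cones:

  {4,9}:  v_{4} + v_{9} = 0  →  sig = ⟨2 | 0⟩
  {1,4}:  v_{1} + v_{4} = v_{6}  →  sig = ⟨2 | 1⟩
  {2,4}:  v_{2} + v_{4} = v_{3}  →  sig = ⟨2 | 1⟩
  {2,7}:  v_{2} + v_{7} = v_{8}  →  sig = ⟨2 | 1⟩
  {3,9}:  v_{3} + v_{9} = v_{2}  →  sig = ⟨2 | 1⟩
  {4,5}:  v_{4} + v_{5} = v_{8}  →  sig = ⟨2 | 1⟩
  {6,9}:  v_{6} + v_{9} = v_{1}  →  sig = ⟨2 | 1⟩
  {8,9}:  v_{8} + v_{9} = v_{5}  →  sig = ⟨2 | 1⟩
  {1,3}:  v_{1} + v_{3} = v_{2} + v_{6}  →  sig = ⟨2 | 1 1⟩
  {3,5}:  v_{3} + v_{5} = v_{2} + v_{8}  →  sig = ⟨2 | 1 1⟩
  {3,7}:  v_{3} + v_{7} = v_{4} + v_{8}  →  sig = ⟨2 | 1 1⟩
  {5,6}:  v_{5} + v_{6} = v_{1} + v_{8}  →  sig = ⟨2 | 1 1⟩
  {4,7}:  v_{4} + v_{7} = v_{1} + 2·v_{8}  →  sig = ⟨2 | 1 2⟩
  {7,9}:  v_{7} + v_{9} = v_{1} + 2·v_{5}  →  sig = ⟨2 | 1 2⟩
  {6,7}:  v_{6} + v_{7} = 2·v_{1} + 2·v_{8}  →  sig = ⟨2 | 2 2⟩
  {1,2,5}:  v_{1} + v_{2} + v_{5} = 0  →  sig = ⟨3 | 0⟩
  {1,2,8}:  v_{1} + v_{2} + v_{8} = v_{4}  →  sig = ⟨3 | 1⟩
  {1,5,8}:  v_{1} + v_{5} + v_{8} = v_{7}  →  sig = ⟨3 | 1⟩
  {2,6,8}:  v_{2} + v_{6} + v_{8} = 2·v_{4}  →  sig = ⟨3 | 2⟩
  {3,6,8}:  v_{3} + v_{6} + v_{8} = 3·v_{4}  →  sig = ⟨3 | 3⟩

so the primitive-relation signature multiset is
    |P|=2: 15 collections, coeffs (), (1), (1), (1), (1), (1), (1), (1), (1,1), (1,1), (1,1), (1,1), (1,2), (1,2), (2,2)
    |P|=3: 5 collections, coeffs (), (1), (1), (2), (3)


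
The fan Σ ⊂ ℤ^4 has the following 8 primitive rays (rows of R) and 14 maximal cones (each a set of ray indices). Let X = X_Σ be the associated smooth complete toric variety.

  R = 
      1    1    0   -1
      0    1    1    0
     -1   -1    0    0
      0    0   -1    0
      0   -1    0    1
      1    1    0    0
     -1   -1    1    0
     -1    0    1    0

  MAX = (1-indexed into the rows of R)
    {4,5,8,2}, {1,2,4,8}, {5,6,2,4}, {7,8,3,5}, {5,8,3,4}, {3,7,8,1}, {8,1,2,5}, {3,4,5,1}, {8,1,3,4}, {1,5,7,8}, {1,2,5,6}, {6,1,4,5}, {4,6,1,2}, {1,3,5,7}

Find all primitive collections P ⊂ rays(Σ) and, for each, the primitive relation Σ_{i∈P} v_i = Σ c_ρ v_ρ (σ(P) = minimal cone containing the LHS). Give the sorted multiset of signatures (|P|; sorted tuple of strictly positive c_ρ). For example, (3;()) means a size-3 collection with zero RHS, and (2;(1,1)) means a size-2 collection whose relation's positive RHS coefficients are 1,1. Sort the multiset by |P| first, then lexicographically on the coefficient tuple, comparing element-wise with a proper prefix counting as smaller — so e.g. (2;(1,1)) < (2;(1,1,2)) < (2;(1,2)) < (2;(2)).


9 minimal non-faces of Δ(Σ) (on 8 rays):

  {3,6}:  v_{3} + v_{6} = 0  →  sig = (2;())
  {2,3}:  v_{2} + v_{3} = v_{8}  →  sig = (2;(1))
  {4,7}:  v_{4} + v_{7} = v_{3}  →  sig = (2;(1))
  {6,8}:  v_{6} + v_{8} = v_{2}  →  sig = (2;(1))
  {6,7}:  v_{6} + v_{7} = v_{1} + v_{5} + v_{8}  →  sig = (2;(1,1,1))
  {2,7}:  v_{2} + v_{7} = v_{1} + v_{5} + 2·v_{8}  →  sig = (2;(1,1,2))
  {1,4,5,8}:  v_{1} + v_{4} + v_{5} + v_{8} = 0  →  sig = (4;())
  {1,2,4,5}:  v_{1} + v_{2} + v_{4} + v_{5} = v_{6}  →  sig = (4;(1))
  {1,3,5,8}:  v_{1} + v_{3} + v_{5} + v_{8} = v_{7}  →  sig = (4;(1))

Signatures (|P|; sorted positive RHS coefficients), sorted:
    (2;())
    (2;(1))
    (2;(1))
    (2;(1))
    (2;(1,1,1))
    (2;(1,1,2))
    (4;())
    (4;(1))
    (4;(1))


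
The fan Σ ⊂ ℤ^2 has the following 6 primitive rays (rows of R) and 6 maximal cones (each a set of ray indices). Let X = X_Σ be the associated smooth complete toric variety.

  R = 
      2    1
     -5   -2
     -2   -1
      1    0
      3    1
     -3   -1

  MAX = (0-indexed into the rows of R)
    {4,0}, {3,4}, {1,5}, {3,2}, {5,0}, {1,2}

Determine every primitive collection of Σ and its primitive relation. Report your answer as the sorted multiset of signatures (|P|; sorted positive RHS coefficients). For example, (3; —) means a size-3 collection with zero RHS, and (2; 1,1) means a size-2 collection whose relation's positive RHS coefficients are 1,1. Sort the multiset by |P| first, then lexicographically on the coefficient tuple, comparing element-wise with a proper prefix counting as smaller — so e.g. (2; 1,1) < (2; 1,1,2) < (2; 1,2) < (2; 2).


|primitive collections| = 9. Relations:

  P = {0,2}:  v_{0} + v_{2} = 0  ⇒ sig = (2; —)
  P = {4,5}:  v_{4} + v_{5} = 0  ⇒ sig = (2; —)
  P = {0,1}:  v_{0} + v_{1} = v_{5}  ⇒ sig = (2; 1)
  P = {0,3}:  v_{0} + v_{3} = v_{4}  ⇒ sig = (2; 1)
  P = {1,4}:  v_{1} + v_{4} = v_{2}  ⇒ sig = (2; 1)
  P = {2,4}:  v_{2} + v_{4} = v_{3}  ⇒ sig = (2; 1)
  P = {2,5}:  v_{2} + v_{5} = v_{1}  ⇒ sig = (2; 1)
  P = {3,5}:  v_{3} + v_{5} = v_{2}  ⇒ sig = (2; 1)
  P = {1,3}:  v_{1} + v_{3} = 2·v_{2}  ⇒ sig = (2; 2)

Hence PRS(X_Σ) =
    |P|=2: 9 collections, coeffs (), (), (1), (1), (1), (1), (1), (1), (2)


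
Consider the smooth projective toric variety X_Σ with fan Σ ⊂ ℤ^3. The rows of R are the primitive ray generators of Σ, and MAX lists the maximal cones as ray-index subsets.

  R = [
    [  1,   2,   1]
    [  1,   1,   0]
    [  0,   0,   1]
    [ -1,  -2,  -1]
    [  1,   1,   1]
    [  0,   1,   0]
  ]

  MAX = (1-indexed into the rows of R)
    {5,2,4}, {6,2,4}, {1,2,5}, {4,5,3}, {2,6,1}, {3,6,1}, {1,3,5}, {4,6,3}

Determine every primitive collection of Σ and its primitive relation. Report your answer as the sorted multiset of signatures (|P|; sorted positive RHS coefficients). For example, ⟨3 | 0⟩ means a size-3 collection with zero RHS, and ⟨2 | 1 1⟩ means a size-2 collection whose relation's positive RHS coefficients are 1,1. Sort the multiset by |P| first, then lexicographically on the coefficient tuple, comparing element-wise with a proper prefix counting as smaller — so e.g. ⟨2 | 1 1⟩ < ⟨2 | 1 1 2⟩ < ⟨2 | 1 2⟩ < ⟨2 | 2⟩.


Σ has 3 primitive collections:

  P={1,4}:  v_{1} + v_{4} = 0  ⇒ sig = ⟨2 | 0⟩
  P={2,3}:  v_{2} + v_{3} = v_{5}  ⇒ sig = ⟨2 | 1⟩
  P={5,6}:  v_{5} + v_{6} = v_{1}  ⇒ sig = ⟨2 | 1⟩

so the primitive-relation signature multiset is
    |P|=2: 3 collections, coeffs (), (1), (1)


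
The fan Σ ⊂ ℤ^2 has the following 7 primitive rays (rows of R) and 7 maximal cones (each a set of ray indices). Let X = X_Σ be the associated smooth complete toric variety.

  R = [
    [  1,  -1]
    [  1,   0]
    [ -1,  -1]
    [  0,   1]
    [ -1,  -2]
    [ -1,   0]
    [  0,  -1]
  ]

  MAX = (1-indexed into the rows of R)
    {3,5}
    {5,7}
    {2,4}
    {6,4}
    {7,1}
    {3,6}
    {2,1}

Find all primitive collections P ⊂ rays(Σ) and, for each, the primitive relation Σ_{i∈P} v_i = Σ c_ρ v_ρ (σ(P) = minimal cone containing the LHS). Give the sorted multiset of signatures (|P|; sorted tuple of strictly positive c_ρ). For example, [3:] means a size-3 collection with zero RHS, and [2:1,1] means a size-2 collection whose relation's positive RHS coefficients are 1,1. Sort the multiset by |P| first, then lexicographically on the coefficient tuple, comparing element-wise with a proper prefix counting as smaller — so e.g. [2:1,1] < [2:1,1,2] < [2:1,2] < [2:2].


Δ(Σ) — 7 vertices, 14 min non-faces:

  {2,6}:  v_{2} + v_{6} = 0 ; sig = [2:]
  {4,7}:  v_{4} + v_{7} = 0 ; sig = [2:]
  {1,4}:  v_{1} + v_{4} = v_{2} ; sig = [2:1]
  {1,6}:  v_{1} + v_{6} = v_{7} ; sig = [2:1]
  {2,3}:  v_{2} + v_{3} = v_{7} ; sig = [2:1]
  {2,7}:  v_{2} + v_{7} = v_{1} ; sig = [2:1]
  {3,4}:  v_{3} + v_{4} = v_{6} ; sig = [2:1]
  {3,7}:  v_{3} + v_{7} = v_{5} ; sig = [2:1]
  {4,5}:  v_{4} + v_{5} = v_{3} ; sig = [2:1]
  {6,7}:  v_{6} + v_{7} = v_{3} ; sig = [2:1]
  {1,3}:  v_{1} + v_{3} = 2·v_{7} ; sig = [2:2]
  {2,5}:  v_{2} + v_{5} = 2·v_{7} ; sig = [2:2]
  {5,6}:  v_{5} + v_{6} = 2·v_{3} ; sig = [2:2]
  {1,5}:  v_{1} + v_{5} = 3·v_{7} ; sig = [2:3]

Sorted signature multiset PRS(X):
{ [2:] ×2,  [2:1] ×8,  [2:2] ×3,  [2:3] }


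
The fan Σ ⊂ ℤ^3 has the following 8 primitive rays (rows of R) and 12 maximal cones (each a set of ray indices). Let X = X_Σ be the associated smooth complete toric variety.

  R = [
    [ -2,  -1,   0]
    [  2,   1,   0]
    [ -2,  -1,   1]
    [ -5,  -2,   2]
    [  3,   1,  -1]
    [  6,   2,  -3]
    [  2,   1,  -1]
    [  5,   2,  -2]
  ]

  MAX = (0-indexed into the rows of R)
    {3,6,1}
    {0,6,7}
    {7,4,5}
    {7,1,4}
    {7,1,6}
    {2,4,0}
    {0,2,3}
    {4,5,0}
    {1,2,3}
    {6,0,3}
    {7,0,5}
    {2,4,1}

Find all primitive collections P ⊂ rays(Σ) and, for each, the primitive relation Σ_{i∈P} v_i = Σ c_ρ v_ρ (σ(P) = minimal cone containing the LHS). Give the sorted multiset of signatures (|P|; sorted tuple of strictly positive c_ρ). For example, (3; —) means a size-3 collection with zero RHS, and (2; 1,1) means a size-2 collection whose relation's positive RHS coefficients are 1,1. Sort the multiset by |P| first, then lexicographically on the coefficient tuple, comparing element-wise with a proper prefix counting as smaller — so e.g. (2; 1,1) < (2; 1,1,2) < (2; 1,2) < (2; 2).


The 11 primitive collections of Σ (r=8, n=3):

  P = {0,1}:  v_{0} + v_{1} = 0  →  sig = (2; —)
  P = {2,6}:  v_{2} + v_{6} = 0  →  sig = (2; —)
  P = {3,7}:  v_{3} + v_{7} = 0  →  sig = (2; —)
  P = {2,7}:  v_{2} + v_{7} = v_{4}  →  sig = (2; 1)
  P = {3,4}:  v_{3} + v_{4} = v_{2}  →  sig = (2; 1)
  P = {4,6}:  v_{4} + v_{6} = v_{7}  →  sig = (2; 1)
  P = {1,5}:  v_{1} + v_{5} = v_{4} + v_{7}  →  sig = (2; 1,1)
  P = {3,5}:  v_{3} + v_{5} = v_{0} + v_{4}  →  sig = (2; 1,1)
  P = {2,5}:  v_{2} + v_{5} = v_{0} + 2·v_{4}  →  sig = (2; 1,2)
  P = {5,6}:  v_{5} + v_{6} = v_{0} + 2·v_{7}  →  sig = (2; 1,2)
  P = {0,4,7}:  v_{0} + v_{4} + v_{7} = v_{5}  →  sig = (3; 1)

Sorted signature multiset PRS(X):
    |P|=2: 10 collections, coeffs (), (), (), (1), (1), (1), (1,1), (1,1), (1,2), (1,2)
    |P|=3: 1 collection, coeffs (1)


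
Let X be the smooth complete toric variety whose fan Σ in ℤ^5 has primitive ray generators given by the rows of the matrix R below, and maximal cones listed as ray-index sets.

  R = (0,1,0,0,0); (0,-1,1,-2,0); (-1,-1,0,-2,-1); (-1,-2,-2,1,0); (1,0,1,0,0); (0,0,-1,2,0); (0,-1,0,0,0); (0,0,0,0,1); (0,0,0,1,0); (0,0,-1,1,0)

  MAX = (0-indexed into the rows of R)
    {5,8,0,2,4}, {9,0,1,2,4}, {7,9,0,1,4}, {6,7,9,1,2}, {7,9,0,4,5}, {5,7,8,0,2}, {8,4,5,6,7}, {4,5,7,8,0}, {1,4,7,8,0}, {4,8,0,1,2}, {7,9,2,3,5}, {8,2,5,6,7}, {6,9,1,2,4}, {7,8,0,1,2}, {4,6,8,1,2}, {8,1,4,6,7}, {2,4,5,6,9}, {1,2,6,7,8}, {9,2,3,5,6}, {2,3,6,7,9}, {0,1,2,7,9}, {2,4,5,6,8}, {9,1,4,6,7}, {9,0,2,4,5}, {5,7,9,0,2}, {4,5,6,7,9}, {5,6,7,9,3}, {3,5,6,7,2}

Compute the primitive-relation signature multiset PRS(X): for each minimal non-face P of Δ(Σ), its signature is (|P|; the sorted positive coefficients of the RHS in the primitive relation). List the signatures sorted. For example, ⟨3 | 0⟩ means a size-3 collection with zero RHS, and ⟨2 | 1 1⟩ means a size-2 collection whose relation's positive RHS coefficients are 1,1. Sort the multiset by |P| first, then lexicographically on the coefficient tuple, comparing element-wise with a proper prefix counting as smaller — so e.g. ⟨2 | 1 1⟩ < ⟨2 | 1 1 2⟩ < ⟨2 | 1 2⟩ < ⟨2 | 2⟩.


Primitive collections (9):

  • {0,6}:  v_{0} + v_{6} = 0 ; sig = ⟨2 | 0⟩
  • {1,5}:  v_{1} + v_{5} = v_{6} ; sig = ⟨2 | 1⟩
  • {8,9}:  v_{8} + v_{9} = v_{5} ; sig = ⟨2 | 1⟩
  • {0,3}:  v_{0} + v_{3} = v_{2} + v_{5} + v_{7} + v_{9} ; sig = ⟨2 | 1 1 1 1⟩
  • {1,3}:  v_{1} + v_{3} = v_{2} + 2·v_{6} + v_{7} + v_{9} ; sig = ⟨2 | 1 1 1 2⟩
  • {3,8}:  v_{3} + v_{8} = v_{2} + 2·v_{5} + v_{6} + v_{7} ; sig = ⟨2 | 1 1 1 2⟩
  • {3,4}:  v_{3} + v_{4} = 2·v_{6} + v_{9} ; sig = ⟨2 | 1 2⟩
  • {2,4,7}:  v_{2} + v_{4} + v_{7} = v_{1} ; sig = ⟨3 | 1⟩
  • {2,5,6,7,9}:  v_{2} + v_{5} + v_{6} + v_{7} + v_{9} = v_{3} ; sig = ⟨5 | 1⟩

Signatures (|P|; sorted positive RHS coefficients), sorted:
[⟨2 | 0⟩, ⟨2 | 1⟩, ⟨2 | 1⟩, ⟨2 | 1 1 1 1⟩, ⟨2 | 1 1 1 2⟩, ⟨2 | 1 1 1 2⟩, ⟨2 | 1 2⟩, ⟨3 | 1⟩, ⟨5 | 1⟩]


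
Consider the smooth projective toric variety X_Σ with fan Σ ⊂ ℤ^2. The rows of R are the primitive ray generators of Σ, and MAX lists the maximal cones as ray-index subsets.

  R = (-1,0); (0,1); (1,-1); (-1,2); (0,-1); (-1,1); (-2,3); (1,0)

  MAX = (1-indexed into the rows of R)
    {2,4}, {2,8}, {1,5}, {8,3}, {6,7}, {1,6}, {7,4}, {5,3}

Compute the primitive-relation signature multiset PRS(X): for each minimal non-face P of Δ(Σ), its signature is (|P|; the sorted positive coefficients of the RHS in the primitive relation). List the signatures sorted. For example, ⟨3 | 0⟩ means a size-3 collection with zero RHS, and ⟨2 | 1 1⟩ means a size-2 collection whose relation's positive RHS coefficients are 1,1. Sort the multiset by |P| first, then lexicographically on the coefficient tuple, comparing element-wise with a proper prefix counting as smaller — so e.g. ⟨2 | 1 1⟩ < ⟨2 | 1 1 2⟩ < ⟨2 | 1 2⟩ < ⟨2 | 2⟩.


Primitive collections (20):

  {1,8}:  v_{1} + v_{8} = 0  so sig = ⟨2 | 0⟩
  {2,5}:  v_{2} + v_{5} = 0  so sig = ⟨2 | 0⟩
  {3,6}:  v_{3} + v_{6} = 0  so sig = ⟨2 | 0⟩
  {1,2}:  v_{1} + v_{2} = v_{6}  so sig = ⟨2 | 1⟩
  {1,3}:  v_{1} + v_{3} = v_{5}  so sig = ⟨2 | 1⟩
  {2,3}:  v_{2} + v_{3} = v_{8}  so sig = ⟨2 | 1⟩
  {2,6}:  v_{2} + v_{6} = v_{4}  so sig = ⟨2 | 1⟩
  {3,4}:  v_{3} + v_{4} = v_{2}  so sig = ⟨2 | 1⟩
  {3,7}:  v_{3} + v_{7} = v_{4}  so sig = ⟨2 | 1⟩
  {4,5}:  v_{4} + v_{5} = v_{6}  so sig = ⟨2 | 1⟩
  {4,6}:  v_{4} + v_{6} = v_{7}  so sig = ⟨2 | 1⟩
  {5,6}:  v_{5} + v_{6} = v_{1}  so sig = ⟨2 | 1⟩
  {5,8}:  v_{5} + v_{8} = v_{3}  so sig = ⟨2 | 1⟩
  {6,8}:  v_{6} + v_{8} = v_{2}  so sig = ⟨2 | 1⟩
  {7,8}:  v_{7} + v_{8} = v_{2} + v_{4}  so sig = ⟨2 | 1 1⟩
  {1,4}:  v_{1} + v_{4} = 2·v_{6}  so sig = ⟨2 | 2⟩
  {2,7}:  v_{2} + v_{7} = 2·v_{4}  so sig = ⟨2 | 2⟩
  {4,8}:  v_{4} + v_{8} = 2·v_{2}  so sig = ⟨2 | 2⟩
  {5,7}:  v_{5} + v_{7} = 2·v_{6}  so sig = ⟨2 | 2⟩
  {1,7}:  v_{1} + v_{7} = 3·v_{6}  so sig = ⟨2 | 3⟩

so the primitive-relation signature multiset is
[⟨2 | 0⟩, ⟨2 | 0⟩, ⟨2 | 0⟩, ⟨2 | 1⟩, ⟨2 | 1⟩, ⟨2 | 1⟩, ⟨2 | 1⟩, ⟨2 | 1⟩, ⟨2 | 1⟩, ⟨2 | 1⟩, ⟨2 | 1⟩, ⟨2 | 1⟩, ⟨2 | 1⟩, ⟨2 | 1⟩, ⟨2 | 1 1⟩, ⟨2 | 2⟩, ⟨2 | 2⟩, ⟨2 | 2⟩, ⟨2 | 2⟩, ⟨2 | 3⟩]


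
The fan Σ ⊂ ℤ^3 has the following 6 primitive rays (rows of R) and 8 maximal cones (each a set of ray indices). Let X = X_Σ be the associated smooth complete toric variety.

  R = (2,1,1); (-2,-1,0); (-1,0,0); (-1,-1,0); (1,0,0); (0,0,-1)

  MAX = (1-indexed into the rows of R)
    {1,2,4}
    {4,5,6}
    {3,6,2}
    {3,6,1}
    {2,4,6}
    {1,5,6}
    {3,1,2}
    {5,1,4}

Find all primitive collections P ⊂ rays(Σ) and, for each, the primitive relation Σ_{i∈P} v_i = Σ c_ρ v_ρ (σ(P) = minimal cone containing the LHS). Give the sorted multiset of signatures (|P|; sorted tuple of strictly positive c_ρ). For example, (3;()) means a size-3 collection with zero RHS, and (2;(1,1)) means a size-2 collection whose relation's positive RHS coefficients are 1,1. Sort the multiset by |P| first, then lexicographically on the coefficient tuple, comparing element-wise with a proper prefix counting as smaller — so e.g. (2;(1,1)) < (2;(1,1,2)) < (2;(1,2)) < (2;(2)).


5 collections generate NE(X_Σ); each relation:

  • {3,5}:  v_{3} + v_{5} = 0 ; sig = (2;())
  • {2,5}:  v_{2} + v_{5} = v_{4} ; sig = (2;(1))
  • {3,4}:  v_{3} + v_{4} = v_{2} ; sig = (2;(1))
  • {1,2,6}:  v_{1} + v_{2} + v_{6} = 0 ; sig = (3;())
  • {1,4,6}:  v_{1} + v_{4} + v_{6} = v_{5} ; sig = (3;(1))

so the primitive-relation signature multiset is
{ (2;()),  (2;(1)) ×2,  (3;()),  (3;(1)) }


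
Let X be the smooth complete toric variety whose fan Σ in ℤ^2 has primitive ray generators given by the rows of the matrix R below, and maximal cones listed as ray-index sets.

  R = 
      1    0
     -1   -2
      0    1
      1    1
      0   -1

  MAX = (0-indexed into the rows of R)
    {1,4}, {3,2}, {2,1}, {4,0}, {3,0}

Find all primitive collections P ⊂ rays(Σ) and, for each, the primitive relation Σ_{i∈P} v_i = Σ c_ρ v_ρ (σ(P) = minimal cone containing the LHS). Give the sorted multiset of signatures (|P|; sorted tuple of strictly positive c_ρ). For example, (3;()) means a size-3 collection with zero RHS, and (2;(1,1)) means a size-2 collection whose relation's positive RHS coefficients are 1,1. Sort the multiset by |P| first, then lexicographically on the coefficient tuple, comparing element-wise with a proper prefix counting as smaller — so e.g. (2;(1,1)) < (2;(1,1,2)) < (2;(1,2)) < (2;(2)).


Primitive collections (5):

  {2,4}:  v_{2} + v_{4} = 0 ; sig = (2;())
  {0,2}:  v_{0} + v_{2} = v_{3} ; sig = (2;(1))
  {1,3}:  v_{1} + v_{3} = v_{4} ; sig = (2;(1))
  {3,4}:  v_{3} + v_{4} = v_{0} ; sig = (2;(1))
  {0,1}:  v_{0} + v_{1} = 2·v_{4} ; sig = (2;(2))

Sorted signature multiset PRS(X):
    |P|=2: 5 collections, coeffs (), (1), (1), (1), (2)


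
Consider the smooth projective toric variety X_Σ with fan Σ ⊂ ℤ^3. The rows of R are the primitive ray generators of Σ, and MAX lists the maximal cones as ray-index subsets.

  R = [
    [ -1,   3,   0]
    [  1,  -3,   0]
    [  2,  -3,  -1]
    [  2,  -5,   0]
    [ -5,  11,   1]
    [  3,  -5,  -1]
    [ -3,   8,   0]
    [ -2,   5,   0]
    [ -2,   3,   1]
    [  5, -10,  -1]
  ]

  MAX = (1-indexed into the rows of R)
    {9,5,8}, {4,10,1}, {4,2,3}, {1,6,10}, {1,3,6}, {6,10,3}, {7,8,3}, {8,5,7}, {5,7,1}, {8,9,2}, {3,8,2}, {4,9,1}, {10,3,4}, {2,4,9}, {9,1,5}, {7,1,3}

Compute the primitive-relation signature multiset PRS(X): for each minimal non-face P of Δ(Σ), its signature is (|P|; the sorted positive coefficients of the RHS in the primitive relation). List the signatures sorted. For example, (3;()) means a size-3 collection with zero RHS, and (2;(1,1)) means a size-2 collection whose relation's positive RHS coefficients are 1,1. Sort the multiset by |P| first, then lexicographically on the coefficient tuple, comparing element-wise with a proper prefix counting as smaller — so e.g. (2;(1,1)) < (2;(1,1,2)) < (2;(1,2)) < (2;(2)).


23 collections generate NE(X_Σ); each relation:

  P = {1,2}:  v_{1} + v_{2} = 0  ⟹  sig = (2;())
  P = {3,9}:  v_{3} + v_{9} = 0  ⟹  sig = (2;())
  P = {4,8}:  v_{4} + v_{8} = 0  ⟹  sig = (2;())
  P = {1,8}:  v_{1} + v_{8} = v_{7}  ⟹  sig = (2;(1))
  P = {2,7}:  v_{2} + v_{7} = v_{8}  ⟹  sig = (2;(1))
  P = {3,5}:  v_{3} + v_{5} = v_{7}  ⟹  sig = (2;(1))
  P = {4,6}:  v_{4} + v_{6} = v_{10}  ⟹  sig = (2;(1))
  P = {4,7}:  v_{4} + v_{7} = v_{1}  ⟹  sig = (2;(1))
  P = {7,9}:  v_{7} + v_{9} = v_{5}  ⟹  sig = (2;(1))
  P = {8,10}:  v_{8} + v_{10} = v_{6}  ⟹  sig = (2;(1))
  P = {2,5}:  v_{2} + v_{5} = v_{8} + v_{9}  ⟹  sig = (2;(1,1))
  P = {2,6}:  v_{2} + v_{6} = v_{3} + v_{4}  ⟹  sig = (2;(1,1))
  P = {4,5}:  v_{4} + v_{5} = v_{1} + v_{9}  ⟹  sig = (2;(1,1))
  P = {6,8}:  v_{6} + v_{8} = v_{1} + v_{3}  ⟹  sig = (2;(1,1))
  P = {6,9}:  v_{6} + v_{9} = v_{1} + v_{4}  ⟹  sig = (2;(1,1))
  P = {7,10}:  v_{7} + v_{10} = v_{1} + v_{6}  ⟹  sig = (2;(1,1))
  P = {2,10}:  v_{2} + v_{10} = v_{3} + 2·v_{4}  ⟹  sig = (2;(1,2))
  P = {5,10}:  v_{5} + v_{10} = 2·v_{1} + v_{4}  ⟹  sig = (2;(1,2))
  P = {6,7}:  v_{6} + v_{7} = 2·v_{1} + v_{3}  ⟹  sig = (2;(1,2))
  P = {9,10}:  v_{9} + v_{10} = v_{1} + 2·v_{4}  ⟹  sig = (2;(1,2))
  P = {5,6}:  v_{5} + v_{6} = 2·v_{1}  ⟹  sig = (2;(2))
  P = {1,3,4}:  v_{1} + v_{3} + v_{4} = v_{6}  ⟹  sig = (3;(1))
  P = {1,3,10}:  v_{1} + v_{3} + v_{10} = 2·v_{6}  ⟹  sig = (3;(2))

Sorted signature multiset PRS(X):
{ (2;()) ×3,  (2;(1)) ×7,  (2;(1,1)) ×6,  (2;(1,2)) ×4,  (2;(2)),  (3;(1)),  (3;(2)) }


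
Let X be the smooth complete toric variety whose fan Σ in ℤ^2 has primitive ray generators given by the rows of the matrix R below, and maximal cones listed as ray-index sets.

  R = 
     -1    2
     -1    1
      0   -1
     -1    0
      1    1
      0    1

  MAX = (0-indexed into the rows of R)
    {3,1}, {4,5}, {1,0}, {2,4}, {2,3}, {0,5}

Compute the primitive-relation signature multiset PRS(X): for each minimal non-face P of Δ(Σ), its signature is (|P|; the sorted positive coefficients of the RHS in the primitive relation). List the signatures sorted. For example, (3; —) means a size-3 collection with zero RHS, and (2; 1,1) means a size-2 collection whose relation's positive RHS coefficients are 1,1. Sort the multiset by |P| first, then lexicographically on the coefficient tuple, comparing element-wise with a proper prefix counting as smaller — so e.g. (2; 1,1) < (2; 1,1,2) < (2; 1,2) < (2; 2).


Σ has 9 primitive collections:

  P={2,5}:  v_{2} + v_{5} = 0 — sig = (2; —)
  P={0,2}:  v_{0} + v_{2} = v_{1} — sig = (2; 1)
  P={1,2}:  v_{1} + v_{2} = v_{3} — sig = (2; 1)
  P={1,5}:  v_{1} + v_{5} = v_{0} — sig = (2; 1)
  P={3,4}:  v_{3} + v_{4} = v_{5} — sig = (2; 1)
  P={3,5}:  v_{3} + v_{5} = v_{1} — sig = (2; 1)
  P={0,3}:  v_{0} + v_{3} = 2·v_{1} — sig = (2; 2)
  P={1,4}:  v_{1} + v_{4} = 2·v_{5} — sig = (2; 2)
  P={0,4}:  v_{0} + v_{4} = 3·v_{5} — sig = (2; 3)

Signatures (|P|; sorted positive RHS coefficients), sorted:
[(2; —), (2; 1), (2; 1), (2; 1), (2; 1), (2; 1), (2; 2), (2; 2), (2; 3)]


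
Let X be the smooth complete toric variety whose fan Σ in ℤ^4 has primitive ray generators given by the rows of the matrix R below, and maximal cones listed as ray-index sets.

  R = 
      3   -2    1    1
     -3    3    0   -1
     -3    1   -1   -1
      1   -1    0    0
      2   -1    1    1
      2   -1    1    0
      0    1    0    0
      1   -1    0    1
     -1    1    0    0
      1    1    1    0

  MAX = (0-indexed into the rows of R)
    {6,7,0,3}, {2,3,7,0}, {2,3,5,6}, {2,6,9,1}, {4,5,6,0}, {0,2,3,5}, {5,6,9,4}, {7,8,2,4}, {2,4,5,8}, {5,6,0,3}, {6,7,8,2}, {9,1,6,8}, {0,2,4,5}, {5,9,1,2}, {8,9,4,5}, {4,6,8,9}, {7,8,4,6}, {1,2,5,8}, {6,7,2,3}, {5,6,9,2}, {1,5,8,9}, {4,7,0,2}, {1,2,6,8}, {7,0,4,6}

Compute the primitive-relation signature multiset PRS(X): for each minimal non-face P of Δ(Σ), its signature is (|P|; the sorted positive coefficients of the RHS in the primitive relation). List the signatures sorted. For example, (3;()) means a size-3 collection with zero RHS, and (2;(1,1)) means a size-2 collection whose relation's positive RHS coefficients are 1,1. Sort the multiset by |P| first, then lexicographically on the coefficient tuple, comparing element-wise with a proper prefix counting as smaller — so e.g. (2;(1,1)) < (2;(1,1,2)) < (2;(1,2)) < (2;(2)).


17 collections generate NE(X_Σ); each relation:

  P={3,8}:  v_{3} + v_{8} = 0  ⟹  sig = (2;())
  P={0,8}:  v_{0} + v_{8} = v_{4}  ⟹  sig = (2;(1))
  P={3,4}:  v_{3} + v_{4} = v_{0}  ⟹  sig = (2;(1))
  P={5,7}:  v_{5} + v_{7} = v_{0}  ⟹  sig = (2;(1))
  P={1,3}:  v_{1} + v_{3} = v_{2} + v_{9}  ⟹  sig = (2;(1,1))
  P={3,9}:  v_{3} + v_{9} = v_{5} + v_{6}  ⟹  sig = (2;(1,1))
  P={7,9}:  v_{7} + v_{9} = v_{4} + v_{6}  ⟹  sig = (2;(1,1))
  P={0,9}:  v_{0} + v_{9} = v_{4} + v_{5} + v_{6}  ⟹  sig = (2;(1,1,1))
  P={0,1}:  v_{0} + v_{1} = v_{5} + 2·v_{8}  ⟹  sig = (2;(1,2))
  P={1,4}:  v_{1} + v_{4} = v_{5} + 3·v_{8}  ⟹  sig = (2;(1,3))
  P={1,7}:  v_{1} + v_{7} = 2·v_{8}  ⟹  sig = (2;(2))
  P={0,2,6}:  v_{0} + v_{2} + v_{6} = 0  ⟹  sig = (3;())
  P={2,4,6}:  v_{2} + v_{4} + v_{6} = v_{8}  ⟹  sig = (3;(1))
  P={2,8,9}:  v_{2} + v_{8} + v_{9} = v_{1}  ⟹  sig = (3;(1))
  P={5,6,8}:  v_{5} + v_{6} + v_{8} = v_{9}  ⟹  sig = (3;(1))
  P={1,5,6}:  v_{1} + v_{5} + v_{6} = v_{2} + 2·v_{9}  ⟹  sig = (3;(1,2))
  P={2,4,9}:  v_{2} + v_{4} + v_{9} = v_{5} + 2·v_{8}  ⟹  sig = (3;(1,2))

Sorted signature multiset PRS(X):
[(2;()), (2;(1)), (2;(1)), (2;(1)), (2;(1,1)), (2;(1,1)), (2;(1,1)), (2;(1,1,1)), (2;(1,2)), (2;(1,3)), (2;(2)), (3;()), (3;(1)), (3;(1)), (3;(1)), (3;(1,2)), (3;(1,2))]


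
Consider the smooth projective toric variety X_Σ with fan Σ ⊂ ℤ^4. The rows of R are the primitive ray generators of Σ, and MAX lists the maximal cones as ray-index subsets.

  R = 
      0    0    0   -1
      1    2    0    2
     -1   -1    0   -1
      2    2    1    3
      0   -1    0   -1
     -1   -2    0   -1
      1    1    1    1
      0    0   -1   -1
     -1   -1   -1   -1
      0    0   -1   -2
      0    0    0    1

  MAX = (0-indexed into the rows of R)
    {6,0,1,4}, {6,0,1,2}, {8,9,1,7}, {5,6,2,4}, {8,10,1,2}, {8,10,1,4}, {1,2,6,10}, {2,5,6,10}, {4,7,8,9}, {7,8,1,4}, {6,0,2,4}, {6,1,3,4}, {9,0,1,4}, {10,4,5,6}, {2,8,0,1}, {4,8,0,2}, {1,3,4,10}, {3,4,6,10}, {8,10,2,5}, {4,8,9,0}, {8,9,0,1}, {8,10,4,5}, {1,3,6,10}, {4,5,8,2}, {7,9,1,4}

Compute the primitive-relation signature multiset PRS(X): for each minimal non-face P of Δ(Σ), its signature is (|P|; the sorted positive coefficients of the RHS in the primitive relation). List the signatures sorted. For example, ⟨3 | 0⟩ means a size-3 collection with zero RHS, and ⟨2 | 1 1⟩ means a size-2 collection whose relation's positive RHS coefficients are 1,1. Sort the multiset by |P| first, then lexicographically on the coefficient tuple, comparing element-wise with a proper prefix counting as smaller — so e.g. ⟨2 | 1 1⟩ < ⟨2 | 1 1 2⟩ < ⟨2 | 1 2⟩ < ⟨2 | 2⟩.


24 minimal non-faces of Δ(Σ) (on 11 rays):

  • {0,10}:  v_{0} + v_{10} = 0  →  sig = ⟨2 | 0⟩
  • {6,8}:  v_{6} + v_{8} = 0  →  sig = ⟨2 | 0⟩
  • {0,7}:  v_{0} + v_{7} = v_{9}  →  sig = ⟨2 | 1⟩
  • {1,5}:  v_{1} + v_{5} = v_{10}  →  sig = ⟨2 | 1⟩
  • {9,10}:  v_{9} + v_{10} = v_{7}  →  sig = ⟨2 | 1⟩
  • {0,5}:  v_{0} + v_{5} = v_{2} + v_{4}  →  sig = ⟨2 | 1 1⟩
  • {2,3}:  v_{2} + v_{3} = v_{6} + v_{10}  →  sig = ⟨2 | 1 1⟩
  • {2,7}:  v_{2} + v_{7} = v_{0} + v_{8}  →  sig = ⟨2 | 1 1⟩
  • {5,7}:  v_{5} + v_{7} = v_{4} + v_{8}  →  sig = ⟨2 | 1 1⟩
  • {0,3}:  v_{0} + v_{3} = v_{1} + v_{4} + v_{6}  →  sig = ⟨2 | 1 1 1⟩
  • {3,8}:  v_{3} + v_{8} = v_{1} + v_{4} + v_{10}  →  sig = ⟨2 | 1 1 1⟩
  • {5,9}:  v_{5} + v_{9} = v_{0} + v_{4} + v_{8}  →  sig = ⟨2 | 1 1 1⟩
  • {6,7}:  v_{6} + v_{7} = v_{0} + v_{1} + v_{4}  →  sig = ⟨2 | 1 1 1⟩
  • {7,10}:  v_{7} + v_{10} = v_{1} + v_{4} + v_{8}  →  sig = ⟨2 | 1 1 1⟩
  • {3,5}:  v_{3} + v_{5} = v_{4} + v_{6} + 2·v_{10}  →  sig = ⟨2 | 1 1 2⟩
  • {6,9}:  v_{6} + v_{9} = 2·v_{0} + v_{1} + v_{4}  →  sig = ⟨2 | 1 1 2⟩
  • {2,9}:  v_{2} + v_{9} = 2·v_{0} + v_{8}  →  sig = ⟨2 | 1 2⟩
  • {3,9}:  v_{3} + v_{9} = v_{0} + 2·v_{1} + 2·v_{4}  →  sig = ⟨2 | 1 2 2⟩
  • {3,7}:  v_{3} + v_{7} = 2·v_{1} + 2·v_{4}  →  sig = ⟨2 | 2 2⟩
  • {1,2,4}:  v_{1} + v_{2} + v_{4} = 0  →  sig = ⟨3 | 0⟩
  • {2,4,10}:  v_{2} + v_{4} + v_{10} = v_{5}  →  sig = ⟨3 | 1⟩
  • {0,1,4,8}:  v_{0} + v_{1} + v_{4} + v_{8} = v_{7}  →  sig = ⟨4 | 1⟩
  • {1,4,6,10}:  v_{1} + v_{4} + v_{6} + v_{10} = v_{3}  →  sig = ⟨4 | 1⟩
  • {1,4,8,9}:  v_{1} + v_{4} + v_{8} + v_{9} = 2·v_{7}  →  sig = ⟨4 | 2⟩

so the primitive-relation signature multiset is
[⟨2 | 0⟩, ⟨2 | 0⟩, ⟨2 | 1⟩, ⟨2 | 1⟩, ⟨2 | 1⟩, ⟨2 | 1 1⟩, ⟨2 | 1 1⟩, ⟨2 | 1 1⟩, ⟨2 | 1 1⟩, ⟨2 | 1 1 1⟩, ⟨2 | 1 1 1⟩, ⟨2 | 1 1 1⟩, ⟨2 | 1 1 1⟩, ⟨2 | 1 1 1⟩, ⟨2 | 1 1 2⟩, ⟨2 | 1 1 2⟩, ⟨2 | 1 2⟩, ⟨2 | 1 2 2⟩, ⟨2 | 2 2⟩, ⟨3 | 0⟩, ⟨3 | 1⟩, ⟨4 | 1⟩, ⟨4 | 1⟩, ⟨4 | 2⟩]


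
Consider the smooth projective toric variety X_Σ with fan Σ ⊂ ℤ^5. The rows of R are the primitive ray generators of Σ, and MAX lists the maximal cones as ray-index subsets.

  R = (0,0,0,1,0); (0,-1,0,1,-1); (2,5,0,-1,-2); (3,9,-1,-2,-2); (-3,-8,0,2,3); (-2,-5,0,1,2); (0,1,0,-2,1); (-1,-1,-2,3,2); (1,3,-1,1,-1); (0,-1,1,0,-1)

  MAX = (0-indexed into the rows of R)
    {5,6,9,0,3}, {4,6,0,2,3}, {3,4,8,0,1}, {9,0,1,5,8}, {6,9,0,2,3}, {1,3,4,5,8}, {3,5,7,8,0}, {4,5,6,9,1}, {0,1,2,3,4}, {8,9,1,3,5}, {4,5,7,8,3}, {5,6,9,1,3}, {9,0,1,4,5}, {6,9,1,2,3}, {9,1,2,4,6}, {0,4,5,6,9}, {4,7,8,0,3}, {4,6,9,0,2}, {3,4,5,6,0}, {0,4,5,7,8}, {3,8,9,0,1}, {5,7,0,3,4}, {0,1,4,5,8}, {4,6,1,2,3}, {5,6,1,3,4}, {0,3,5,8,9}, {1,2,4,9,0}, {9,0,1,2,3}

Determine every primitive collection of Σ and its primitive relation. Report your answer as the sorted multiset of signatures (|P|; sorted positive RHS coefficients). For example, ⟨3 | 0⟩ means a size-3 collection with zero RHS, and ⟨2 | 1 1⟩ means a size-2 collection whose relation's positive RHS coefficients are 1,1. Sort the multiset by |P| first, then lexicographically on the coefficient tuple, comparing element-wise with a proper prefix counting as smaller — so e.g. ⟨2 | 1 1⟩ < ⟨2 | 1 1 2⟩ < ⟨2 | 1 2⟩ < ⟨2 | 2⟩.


Δ(Σ) — 10 vertices, 12 min non-faces:

  • {2,5}:  v_{2} + v_{5} = 0 — sig = ⟨2 | 0⟩
  • {6,8}:  v_{6} + v_{8} = v_{3} + v_{5} — sig = ⟨2 | 1 1⟩
  • {2,8}:  v_{2} + v_{8} = v_{0} + v_{1} + v_{3} — sig = ⟨2 | 1 1 1⟩
  • {7,9}:  v_{7} + v_{9} = v_{0} + v_{5} + v_{8} — sig = ⟨2 | 1 1 1⟩
  • {2,7}:  v_{2} + v_{7} = v_{0} + v_{3} + v_{4} + v_{8} — sig = ⟨2 | 1 1 1 1⟩
  • {6,7}:  v_{6} + v_{7} = v_{0} + 2·v_{3} + v_{4} + 2·v_{5} — sig = ⟨2 | 1 1 2 2⟩
  • {1,7}:  v_{1} + v_{7} = v_{4} + 2·v_{8} — sig = ⟨2 | 1 2⟩
  • {0,1,6}:  v_{0} + v_{1} + v_{6} = 0 — sig = ⟨3 | 0⟩
  • {3,4,9}:  v_{3} + v_{4} + v_{9} = 0 — sig = ⟨3 | 0⟩
  • {4,8,9}:  v_{4} + v_{8} + v_{9} = v_{0} + v_{1} + v_{5} — sig = ⟨3 | 1 1 1⟩
  • {0,1,3,5}:  v_{0} + v_{1} + v_{3} + v_{5} = v_{8} — sig = ⟨4 | 1⟩
  • {0,3,4,5,8}:  v_{0} + v_{3} + v_{4} + v_{5} + v_{8} = v_{7} — sig = ⟨5 | 1⟩

Sorted signature multiset PRS(X):
{ ⟨2 | 0⟩,  ⟨2 | 1 1⟩,  ⟨2 | 1 1 1⟩ ×2,  ⟨2 | 1 1 1 1⟩,  ⟨2 | 1 1 2 2⟩,  ⟨2 | 1 2⟩,  ⟨3 | 0⟩ ×2,  ⟨3 | 1 1 1⟩,  ⟨4 | 1⟩,  ⟨5 | 1⟩ }


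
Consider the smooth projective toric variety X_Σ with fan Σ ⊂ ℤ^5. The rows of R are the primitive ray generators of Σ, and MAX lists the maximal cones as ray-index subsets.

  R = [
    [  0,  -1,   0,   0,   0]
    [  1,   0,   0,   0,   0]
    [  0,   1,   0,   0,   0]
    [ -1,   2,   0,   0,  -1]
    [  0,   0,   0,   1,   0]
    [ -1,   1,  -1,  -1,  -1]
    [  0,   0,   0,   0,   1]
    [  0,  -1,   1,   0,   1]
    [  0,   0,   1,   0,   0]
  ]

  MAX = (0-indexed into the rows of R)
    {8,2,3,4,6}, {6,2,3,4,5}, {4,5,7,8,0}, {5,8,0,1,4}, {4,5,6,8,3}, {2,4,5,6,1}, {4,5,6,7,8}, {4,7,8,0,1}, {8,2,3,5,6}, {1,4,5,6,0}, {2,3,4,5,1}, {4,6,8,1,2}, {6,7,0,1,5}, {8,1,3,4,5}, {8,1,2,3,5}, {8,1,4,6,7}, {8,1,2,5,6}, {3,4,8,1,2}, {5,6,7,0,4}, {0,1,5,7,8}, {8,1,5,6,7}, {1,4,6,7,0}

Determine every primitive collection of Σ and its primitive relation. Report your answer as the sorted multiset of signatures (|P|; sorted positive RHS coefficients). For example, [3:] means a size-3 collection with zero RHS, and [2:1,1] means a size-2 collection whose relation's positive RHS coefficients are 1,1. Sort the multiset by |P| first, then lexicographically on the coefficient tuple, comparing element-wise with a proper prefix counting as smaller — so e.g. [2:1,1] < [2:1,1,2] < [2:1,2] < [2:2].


9 collections generate NE(X_Σ); each relation:

  P = {0,2}:  v_{0} + v_{2} = 0 ; sig = [2:]
  P = {2,7}:  v_{2} + v_{7} = v_{6} + v_{8} ; sig = [2:1,1]
  P = {0,3}:  v_{0} + v_{3} = v_{4} + v_{5} + v_{8} ; sig = [2:1,1,1]
  P = {3,7}:  v_{3} + v_{7} = v_{4} + v_{5} + v_{6} + 2·v_{8} ; sig = [2:1,1,1,2]
  P = {0,6,8}:  v_{0} + v_{6} + v_{8} = v_{7} ; sig = [3:1]
  P = {1,3,6}:  v_{1} + v_{3} + v_{6} = 2·v_{2} ; sig = [3:2]
  P = {1,4,5,7}:  v_{1} + v_{4} + v_{5} + v_{7} = 0 ; sig = [4:]
  P = {2,4,5,8}:  v_{2} + v_{4} + v_{5} + v_{8} = v_{3} ; sig = [4:1]
  P = {1,4,5,6,8}:  v_{1} + v_{4} + v_{5} + v_{6} + v_{8} = v_{2} ; sig = [5:1]

Hence PRS(X_Σ) =
    |P|=2: 4 collections, coeffs (), (1,1), (1,1,1), (1,1,1,2)
    |P|=3: 2 collections, coeffs (1), (2)
    |P|=4: 2 collections, coeffs (), (1)
    |P|=5: 1 collection, coeffs (1)


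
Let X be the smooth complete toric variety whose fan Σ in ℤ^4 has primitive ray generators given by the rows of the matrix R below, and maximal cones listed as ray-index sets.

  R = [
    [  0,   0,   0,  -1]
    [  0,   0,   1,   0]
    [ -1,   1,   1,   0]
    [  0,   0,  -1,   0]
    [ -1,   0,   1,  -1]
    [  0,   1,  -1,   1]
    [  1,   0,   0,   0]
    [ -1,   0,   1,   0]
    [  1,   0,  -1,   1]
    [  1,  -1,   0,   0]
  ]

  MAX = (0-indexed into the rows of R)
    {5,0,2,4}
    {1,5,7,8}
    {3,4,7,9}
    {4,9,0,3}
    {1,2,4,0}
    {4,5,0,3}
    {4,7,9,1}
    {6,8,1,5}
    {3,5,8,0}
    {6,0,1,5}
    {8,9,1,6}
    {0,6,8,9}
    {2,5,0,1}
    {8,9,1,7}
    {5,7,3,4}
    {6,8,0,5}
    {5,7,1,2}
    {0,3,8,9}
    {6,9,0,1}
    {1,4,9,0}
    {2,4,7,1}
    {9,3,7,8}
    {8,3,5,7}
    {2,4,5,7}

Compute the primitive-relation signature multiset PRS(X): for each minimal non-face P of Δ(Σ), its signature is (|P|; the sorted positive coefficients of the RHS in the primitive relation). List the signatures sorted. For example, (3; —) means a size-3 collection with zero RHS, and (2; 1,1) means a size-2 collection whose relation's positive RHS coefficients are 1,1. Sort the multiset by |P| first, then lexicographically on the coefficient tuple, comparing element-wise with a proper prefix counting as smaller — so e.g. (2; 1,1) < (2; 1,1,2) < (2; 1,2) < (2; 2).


13 minimal non-faces of Δ(Σ) (on 10 rays):

  P={1,3}:  v_{1} + v_{3} = 0  →  sig = (2; —)
  P={4,8}:  v_{4} + v_{8} = 0  →  sig = (2; —)
  P={0,7}:  v_{0} + v_{7} = v_{4}  →  sig = (2; 1)
  P={2,9}:  v_{2} + v_{9} = v_{1}  →  sig = (2; 1)
  P={5,9}:  v_{5} + v_{9} = v_{8}  →  sig = (2; 1)
  P={6,7}:  v_{6} + v_{7} = v_{1}  →  sig = (2; 1)
  P={2,3}:  v_{2} + v_{3} = v_{4} + v_{5}  →  sig = (2; 1,1)
  P={2,8}:  v_{2} + v_{8} = v_{1} + v_{5}  →  sig = (2; 1,1)
  P={3,6}:  v_{3} + v_{6} = v_{0} + v_{8}  →  sig = (2; 1,1)
  P={4,6}:  v_{4} + v_{6} = v_{0} + v_{1}  →  sig = (2; 1,1)
  P={2,6}:  v_{2} + v_{6} = v_{0} + 2·v_{1} + v_{5}  →  sig = (2; 1,1,2)
  P={0,1,8}:  v_{0} + v_{1} + v_{8} = v_{6}  →  sig = (3; 1)
  P={1,4,5}:  v_{1} + v_{4} + v_{5} = v_{2}  →  sig = (3; 1)

Sorted signature multiset PRS(X):
    |P|=2: 11 collections, coeffs (), (), (1), (1), (1), (1), (1,1), (1,1), (1,1), (1,1), (1,1,2)
    |P|=3: 2 collections, coeffs (1), (1)


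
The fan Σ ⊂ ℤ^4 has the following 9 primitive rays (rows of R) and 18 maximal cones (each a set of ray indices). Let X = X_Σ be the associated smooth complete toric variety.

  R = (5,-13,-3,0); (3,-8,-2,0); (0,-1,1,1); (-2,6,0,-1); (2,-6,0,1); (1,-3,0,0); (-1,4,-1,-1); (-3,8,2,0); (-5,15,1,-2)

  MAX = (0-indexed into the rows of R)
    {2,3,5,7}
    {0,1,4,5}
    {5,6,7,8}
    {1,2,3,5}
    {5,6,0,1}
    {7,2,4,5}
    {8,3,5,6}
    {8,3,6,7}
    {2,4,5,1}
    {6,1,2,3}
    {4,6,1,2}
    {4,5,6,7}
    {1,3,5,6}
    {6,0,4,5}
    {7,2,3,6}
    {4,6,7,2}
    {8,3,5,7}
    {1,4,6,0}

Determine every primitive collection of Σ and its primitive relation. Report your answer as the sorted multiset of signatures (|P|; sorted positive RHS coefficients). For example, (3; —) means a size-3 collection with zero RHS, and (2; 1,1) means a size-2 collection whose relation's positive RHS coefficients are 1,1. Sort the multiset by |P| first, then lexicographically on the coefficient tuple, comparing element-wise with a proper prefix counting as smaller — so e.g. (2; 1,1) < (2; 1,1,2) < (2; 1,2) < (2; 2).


12 minimal non-faces of Δ(Σ) (on 9 rays):

  {1,7}:  v_{1} + v_{7} = 0 — sig = (2; —)
  {3,4}:  v_{3} + v_{4} = 0 — sig = (2; —)
  {0,2}:  v_{0} + v_{2} = v_{1} + v_{4} — sig = (2; 1,1)
  {2,8}:  v_{2} + v_{8} = v_{3} + v_{7} — sig = (2; 1,1)
  {0,3}:  v_{0} + v_{3} = v_{1} + v_{5} + v_{6} — sig = (2; 1,1,1)
  {0,7}:  v_{0} + v_{7} = v_{4} + v_{5} + v_{6} — sig = (2; 1,1,1)
  {1,8}:  v_{1} + v_{8} = v_{3} + v_{5} + v_{6} — sig = (2; 1,1,1)
  {4,8}:  v_{4} + v_{8} = v_{5} + v_{6} + v_{7} — sig = (2; 1,1,1)
  {0,8}:  v_{0} + v_{8} = 2·v_{5} + 2·v_{6} — sig = (2; 2,2)
  {2,5,6}:  v_{2} + v_{5} + v_{6} = 0 — sig = (3; —)
  {1,4,5,6}:  v_{1} + v_{4} + v_{5} + v_{6} = v_{0} — sig = (4; 1)
  {3,5,6,7}:  v_{3} + v_{5} + v_{6} + v_{7} = v_{8} — sig = (4; 1)

Hence PRS(X_Σ) =
    (2; —)
    (2; —)
    (2; 1,1)
    (2; 1,1)
    (2; 1,1,1)
    (2; 1,1,1)
    (2; 1,1,1)
    (2; 1,1,1)
    (2; 2,2)
    (3; —)
    (4; 1)
    (4; 1)


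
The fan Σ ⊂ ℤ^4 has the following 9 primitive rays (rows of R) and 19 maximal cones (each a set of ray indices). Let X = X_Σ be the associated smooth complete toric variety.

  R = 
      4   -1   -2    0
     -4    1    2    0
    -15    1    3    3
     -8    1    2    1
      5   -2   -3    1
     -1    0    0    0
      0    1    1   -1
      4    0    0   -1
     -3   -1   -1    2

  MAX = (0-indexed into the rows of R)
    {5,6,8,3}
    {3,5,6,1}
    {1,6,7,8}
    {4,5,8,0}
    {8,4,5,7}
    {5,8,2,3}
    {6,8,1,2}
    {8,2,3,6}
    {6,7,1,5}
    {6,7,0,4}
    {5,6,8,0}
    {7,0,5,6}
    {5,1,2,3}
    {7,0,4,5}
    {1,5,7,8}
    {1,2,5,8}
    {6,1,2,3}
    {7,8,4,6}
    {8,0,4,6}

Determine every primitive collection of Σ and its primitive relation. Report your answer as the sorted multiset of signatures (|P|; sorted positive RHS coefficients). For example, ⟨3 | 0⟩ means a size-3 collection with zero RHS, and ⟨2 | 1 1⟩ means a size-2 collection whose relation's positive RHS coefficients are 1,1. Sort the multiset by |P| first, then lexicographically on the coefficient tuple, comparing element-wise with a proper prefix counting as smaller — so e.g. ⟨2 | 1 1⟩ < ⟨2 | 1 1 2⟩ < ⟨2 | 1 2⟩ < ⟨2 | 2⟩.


14 collections generate NE(X_Σ); each relation:

  • {0,1}:  v_{0} + v_{1} = 0  so sig = ⟨2 | 0⟩
  • {3,4}:  v_{3} + v_{4} = v_{8}  so sig = ⟨2 | 1⟩
  • {3,7}:  v_{3} + v_{7} = v_{1}  so sig = ⟨2 | 1⟩
  • {0,2}:  v_{0} + v_{2} = v_{3} + v_{8}  so sig = ⟨2 | 1 1⟩
  • {1,4}:  v_{1} + v_{4} = v_{7} + v_{8}  so sig = ⟨2 | 1 1⟩
  • {0,3}:  v_{0} + v_{3} = v_{5} + v_{6} + v_{8}  so sig = ⟨2 | 1 1 1⟩
  • {2,4}:  v_{2} + v_{4} = v_{1} + 2·v_{8}  so sig = ⟨2 | 1 2⟩
  • {2,7}:  v_{2} + v_{7} = 2·v_{1} + v_{8}  so sig = ⟨2 | 1 2⟩
  • {0,7,8}:  v_{0} + v_{7} + v_{8} = v_{4}  so sig = ⟨3 | 1⟩
  • {1,3,8}:  v_{1} + v_{3} + v_{8} = v_{2}  so sig = ⟨3 | 1⟩
  • {4,5,6}:  v_{4} + v_{5} + v_{6} = v_{0}  so sig = ⟨3 | 1⟩
  • {2,5,6}:  v_{2} + v_{5} + v_{6} = 2·v_{3}  so sig = ⟨3 | 2⟩
  • {5,6,7,8}:  v_{5} + v_{6} + v_{7} + v_{8} = 0  so sig = ⟨4 | 0⟩
  • {1,5,6,8}:  v_{1} + v_{5} + v_{6} + v_{8} = v_{3}  so sig = ⟨4 | 1⟩

so the primitive-relation signature multiset is
    |P|=2: 8 collections, coeffs (), (1), (1), (1,1), (1,1), (1,1,1), (1,2), (1,2)
    |P|=3: 4 collections, coeffs (1), (1), (1), (2)
    |P|=4: 2 collections, coeffs (), (1)


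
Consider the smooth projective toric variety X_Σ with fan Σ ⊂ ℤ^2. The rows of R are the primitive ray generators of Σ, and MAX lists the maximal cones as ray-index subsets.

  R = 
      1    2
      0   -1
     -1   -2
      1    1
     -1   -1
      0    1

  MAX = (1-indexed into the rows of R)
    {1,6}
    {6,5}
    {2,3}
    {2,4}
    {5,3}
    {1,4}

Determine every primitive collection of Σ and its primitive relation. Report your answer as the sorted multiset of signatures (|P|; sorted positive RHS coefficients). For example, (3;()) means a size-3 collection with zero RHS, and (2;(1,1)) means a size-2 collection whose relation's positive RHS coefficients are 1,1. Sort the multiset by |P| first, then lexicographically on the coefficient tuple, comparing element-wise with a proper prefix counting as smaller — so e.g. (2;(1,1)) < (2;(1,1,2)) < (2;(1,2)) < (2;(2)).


Δ(Σ) — 6 vertices, 9 min non-faces:

  P={1,3}:  v_{1} + v_{3} = 0  so sig = (2;())
  P={2,6}:  v_{2} + v_{6} = 0  so sig = (2;())
  P={4,5}:  v_{4} + v_{5} = 0  so sig = (2;())
  P={1,2}:  v_{1} + v_{2} = v_{4}  so sig = (2;(1))
  P={1,5}:  v_{1} + v_{5} = v_{6}  so sig = (2;(1))
  P={2,5}:  v_{2} + v_{5} = v_{3}  so sig = (2;(1))
  P={3,4}:  v_{3} + v_{4} = v_{2}  so sig = (2;(1))
  P={3,6}:  v_{3} + v_{6} = v_{5}  so sig = (2;(1))
  P={4,6}:  v_{4} + v_{6} = v_{1}  so sig = (2;(1))

Signatures (|P|; sorted positive RHS coefficients), sorted:
[(2;()), (2;()), (2;()), (2;(1)), (2;(1)), (2;(1)), (2;(1)), (2;(1)), (2;(1))]
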